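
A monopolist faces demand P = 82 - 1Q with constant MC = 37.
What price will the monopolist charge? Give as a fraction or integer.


MR = 82 - 2Q
Set MR = MC: 82 - 2Q = 37
Q* = 45/2
Substitute into demand:
P* = 82 - 1*45/2 = 119/2

119/2


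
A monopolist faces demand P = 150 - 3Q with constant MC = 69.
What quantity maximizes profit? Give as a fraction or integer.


TR = P*Q = (150 - 3Q)Q = 150Q - 3Q^2
MR = dTR/dQ = 150 - 6Q
Set MR = MC:
150 - 6Q = 69
81 = 6Q
Q* = 81/6 = 27/2

27/2


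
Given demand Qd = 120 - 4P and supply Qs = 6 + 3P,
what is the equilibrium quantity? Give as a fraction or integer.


First find equilibrium price:
120 - 4P = 6 + 3P
P* = 114/7 = 114/7
Then substitute into demand:
Q* = 120 - 4 * 114/7 = 384/7

384/7


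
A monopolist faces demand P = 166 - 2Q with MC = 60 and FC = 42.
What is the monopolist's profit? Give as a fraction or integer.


MR = MC: 166 - 4Q = 60
Q* = 53/2
P* = 166 - 2*53/2 = 113
Profit = (P* - MC)*Q* - FC
= (113 - 60)*53/2 - 42
= 53*53/2 - 42
= 2809/2 - 42 = 2725/2

2725/2


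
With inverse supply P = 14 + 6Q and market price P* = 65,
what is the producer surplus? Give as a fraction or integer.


Minimum supply price (at Q=0): P_min = 14
Quantity supplied at P* = 65:
Q* = (65 - 14)/6 = 17/2
PS = (1/2) * Q* * (P* - P_min)
PS = (1/2) * 17/2 * (65 - 14)
PS = (1/2) * 17/2 * 51 = 867/4

867/4


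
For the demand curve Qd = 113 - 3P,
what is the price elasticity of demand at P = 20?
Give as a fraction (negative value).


dQ/dP = -3
At P = 20: Q = 113 - 3*20 = 53
E = (dQ/dP)(P/Q) = (-3)(20/53) = -60/53

-60/53


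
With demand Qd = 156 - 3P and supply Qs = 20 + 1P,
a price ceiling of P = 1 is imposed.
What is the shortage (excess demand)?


At P = 1:
Qd = 156 - 3*1 = 153
Qs = 20 + 1*1 = 21
Shortage = Qd - Qs = 153 - 21 = 132

132


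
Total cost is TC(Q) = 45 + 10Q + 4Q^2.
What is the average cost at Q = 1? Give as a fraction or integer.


TC(1) = 45 + 10*1 + 4*1^2
TC(1) = 45 + 10 + 4 = 59
AC = TC/Q = 59/1 = 59

59


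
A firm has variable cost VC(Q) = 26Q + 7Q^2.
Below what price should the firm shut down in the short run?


AVC(Q) = VC(Q)/Q = 26 + 7Q
AVC is increasing in Q, so minimum AVC is at Q -> 0+.
Min AVC = 26
The firm should shut down if P < 26.

26


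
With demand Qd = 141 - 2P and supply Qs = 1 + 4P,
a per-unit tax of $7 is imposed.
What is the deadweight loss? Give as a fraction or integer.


Pre-tax equilibrium quantity: Q* = 283/3
Post-tax equilibrium quantity: Q_tax = 85
Reduction in quantity: Q* - Q_tax = 28/3
DWL = (1/2) * tax * (Q* - Q_tax)
DWL = (1/2) * 7 * 28/3 = 98/3

98/3


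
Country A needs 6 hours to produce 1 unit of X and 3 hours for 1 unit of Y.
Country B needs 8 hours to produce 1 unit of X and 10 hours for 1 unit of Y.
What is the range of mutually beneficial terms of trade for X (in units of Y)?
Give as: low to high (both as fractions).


Opportunity cost of X for Country A = hours_X / hours_Y = 6/3 = 2 units of Y
Opportunity cost of X for Country B = hours_X / hours_Y = 8/10 = 4/5 units of Y
Terms of trade must be between the two opportunity costs.
Range: 4/5 to 2

4/5 to 2


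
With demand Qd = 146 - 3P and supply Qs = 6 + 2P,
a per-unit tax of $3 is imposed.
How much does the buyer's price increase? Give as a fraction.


With a per-unit tax, the buyer's price increase depends on relative slopes.
Supply slope: d = 2, Demand slope: b = 3
Buyer's price increase = d * tax / (b + d)
= 2 * 3 / (3 + 2)
= 6 / 5 = 6/5

6/5


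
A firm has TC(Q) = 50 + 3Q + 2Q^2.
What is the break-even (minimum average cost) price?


AC(Q) = 50/Q + 3 + 2Q
To minimize: dAC/dQ = -50/Q^2 + 2 = 0
Q^2 = 50/2 = 25
Q* = 5
Min AC = 50/5 + 3 + 2*5
Min AC = 10 + 3 + 10 = 23

23


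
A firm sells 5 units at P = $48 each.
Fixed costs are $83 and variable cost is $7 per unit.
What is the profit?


Total Revenue = P * Q = 48 * 5 = $240
Total Cost = FC + VC*Q = 83 + 7*5 = $118
Profit = TR - TC = 240 - 118 = $122

$122


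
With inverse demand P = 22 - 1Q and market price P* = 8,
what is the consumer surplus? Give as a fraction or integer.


Maximum willingness to pay (at Q=0): P_max = 22
Quantity demanded at P* = 8:
Q* = (22 - 8)/1 = 14
CS = (1/2) * Q* * (P_max - P*)
CS = (1/2) * 14 * (22 - 8)
CS = (1/2) * 14 * 14 = 98

98


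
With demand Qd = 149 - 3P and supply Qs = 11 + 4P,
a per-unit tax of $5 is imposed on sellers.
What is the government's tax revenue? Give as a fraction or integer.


With tax on sellers, new supply: Qs' = 11 + 4(P - 5)
= 4P - 9
New equilibrium quantity:
Q_new = 569/7
Tax revenue = tax * Q_new = 5 * 569/7 = 2845/7

2845/7


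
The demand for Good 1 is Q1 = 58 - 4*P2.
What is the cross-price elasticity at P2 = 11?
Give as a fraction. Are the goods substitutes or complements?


dQ1/dP2 = -4
At P2 = 11: Q1 = 58 - 4*11 = 14
Exy = (dQ1/dP2)(P2/Q1) = -4 * 11 / 14 = -22/7
Since Exy < 0, the goods are complements.

-22/7 (complements)


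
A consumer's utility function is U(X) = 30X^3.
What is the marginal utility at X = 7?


MU = dU/dX = 30*3*X^(3-1)
MU = 90*X^2
At X = 7:
MU = 90 * 7^2
MU = 90 * 49 = 4410

4410


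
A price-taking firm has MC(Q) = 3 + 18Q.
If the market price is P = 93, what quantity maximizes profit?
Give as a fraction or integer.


In perfect competition, profit is maximized where P = MC.
93 = 3 + 18Q
90 = 18Q
Q* = 90/18 = 5

5


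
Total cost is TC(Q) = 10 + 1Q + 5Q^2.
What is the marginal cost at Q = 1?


MC = dTC/dQ = 1 + 2*5*Q
At Q = 1:
MC = 1 + 10*1
MC = 1 + 10 = 11

11


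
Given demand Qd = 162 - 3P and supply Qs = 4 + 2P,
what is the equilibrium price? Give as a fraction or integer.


At equilibrium, Qd = Qs.
162 - 3P = 4 + 2P
162 - 4 = 3P + 2P
158 = 5P
P* = 158/5 = 158/5

158/5


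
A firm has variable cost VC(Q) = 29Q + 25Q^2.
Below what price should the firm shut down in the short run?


AVC(Q) = VC(Q)/Q = 29 + 25Q
AVC is increasing in Q, so minimum AVC is at Q -> 0+.
Min AVC = 29
The firm should shut down if P < 29.

29


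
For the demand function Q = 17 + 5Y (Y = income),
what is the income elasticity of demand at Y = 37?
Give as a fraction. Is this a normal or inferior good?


dQ/dY = 5
At Y = 37: Q = 17 + 5*37 = 202
Ey = (dQ/dY)(Y/Q) = 5 * 37 / 202 = 185/202
Since Ey > 0, this is a normal good.

185/202 (normal good)


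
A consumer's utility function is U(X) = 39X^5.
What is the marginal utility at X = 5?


MU = dU/dX = 39*5*X^(5-1)
MU = 195*X^4
At X = 5:
MU = 195 * 5^4
MU = 195 * 625 = 121875

121875


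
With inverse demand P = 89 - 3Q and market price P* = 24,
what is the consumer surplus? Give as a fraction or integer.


Maximum willingness to pay (at Q=0): P_max = 89
Quantity demanded at P* = 24:
Q* = (89 - 24)/3 = 65/3
CS = (1/2) * Q* * (P_max - P*)
CS = (1/2) * 65/3 * (89 - 24)
CS = (1/2) * 65/3 * 65 = 4225/6

4225/6


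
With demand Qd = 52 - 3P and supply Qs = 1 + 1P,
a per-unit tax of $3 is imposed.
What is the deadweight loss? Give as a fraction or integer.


Pre-tax equilibrium quantity: Q* = 55/4
Post-tax equilibrium quantity: Q_tax = 23/2
Reduction in quantity: Q* - Q_tax = 9/4
DWL = (1/2) * tax * (Q* - Q_tax)
DWL = (1/2) * 3 * 9/4 = 27/8

27/8


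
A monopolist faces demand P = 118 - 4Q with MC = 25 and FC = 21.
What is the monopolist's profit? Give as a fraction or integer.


MR = MC: 118 - 8Q = 25
Q* = 93/8
P* = 118 - 4*93/8 = 143/2
Profit = (P* - MC)*Q* - FC
= (143/2 - 25)*93/8 - 21
= 93/2*93/8 - 21
= 8649/16 - 21 = 8313/16

8313/16


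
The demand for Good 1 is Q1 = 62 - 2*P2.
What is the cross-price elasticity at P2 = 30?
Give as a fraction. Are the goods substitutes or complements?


dQ1/dP2 = -2
At P2 = 30: Q1 = 62 - 2*30 = 2
Exy = (dQ1/dP2)(P2/Q1) = -2 * 30 / 2 = -30
Since Exy < 0, the goods are complements.

-30 (complements)


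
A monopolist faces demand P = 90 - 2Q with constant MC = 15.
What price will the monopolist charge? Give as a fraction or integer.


MR = 90 - 4Q
Set MR = MC: 90 - 4Q = 15
Q* = 75/4
Substitute into demand:
P* = 90 - 2*75/4 = 105/2

105/2


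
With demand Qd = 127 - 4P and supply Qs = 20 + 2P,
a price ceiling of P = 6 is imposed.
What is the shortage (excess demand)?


At P = 6:
Qd = 127 - 4*6 = 103
Qs = 20 + 2*6 = 32
Shortage = Qd - Qs = 103 - 32 = 71

71


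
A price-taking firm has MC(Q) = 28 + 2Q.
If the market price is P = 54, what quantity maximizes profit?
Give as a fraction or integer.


In perfect competition, profit is maximized where P = MC.
54 = 28 + 2Q
26 = 2Q
Q* = 26/2 = 13

13


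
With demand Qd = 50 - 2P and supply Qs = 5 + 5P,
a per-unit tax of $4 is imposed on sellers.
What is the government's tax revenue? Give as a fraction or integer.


With tax on sellers, new supply: Qs' = 5 + 5(P - 4)
= 5P - 15
New equilibrium quantity:
Q_new = 220/7
Tax revenue = tax * Q_new = 4 * 220/7 = 880/7

880/7


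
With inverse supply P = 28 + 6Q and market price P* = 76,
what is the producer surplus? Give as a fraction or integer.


Minimum supply price (at Q=0): P_min = 28
Quantity supplied at P* = 76:
Q* = (76 - 28)/6 = 8
PS = (1/2) * Q* * (P* - P_min)
PS = (1/2) * 8 * (76 - 28)
PS = (1/2) * 8 * 48 = 192

192


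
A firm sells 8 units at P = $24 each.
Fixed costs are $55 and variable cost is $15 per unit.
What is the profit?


Total Revenue = P * Q = 24 * 8 = $192
Total Cost = FC + VC*Q = 55 + 15*8 = $175
Profit = TR - TC = 192 - 175 = $17

$17


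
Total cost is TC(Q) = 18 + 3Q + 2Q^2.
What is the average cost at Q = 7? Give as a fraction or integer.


TC(7) = 18 + 3*7 + 2*7^2
TC(7) = 18 + 21 + 98 = 137
AC = TC/Q = 137/7 = 137/7

137/7


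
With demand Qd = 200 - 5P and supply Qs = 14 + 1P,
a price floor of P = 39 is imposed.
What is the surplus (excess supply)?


At P = 39:
Qd = 200 - 5*39 = 5
Qs = 14 + 1*39 = 53
Surplus = Qs - Qd = 53 - 5 = 48

48


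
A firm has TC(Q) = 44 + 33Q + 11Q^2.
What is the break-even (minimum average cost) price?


AC(Q) = 44/Q + 33 + 11Q
To minimize: dAC/dQ = -44/Q^2 + 11 = 0
Q^2 = 44/11 = 4
Q* = 2
Min AC = 44/2 + 33 + 11*2
Min AC = 22 + 33 + 22 = 77

77


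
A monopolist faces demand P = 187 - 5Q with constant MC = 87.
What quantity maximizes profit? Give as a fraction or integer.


TR = P*Q = (187 - 5Q)Q = 187Q - 5Q^2
MR = dTR/dQ = 187 - 10Q
Set MR = MC:
187 - 10Q = 87
100 = 10Q
Q* = 100/10 = 10

10


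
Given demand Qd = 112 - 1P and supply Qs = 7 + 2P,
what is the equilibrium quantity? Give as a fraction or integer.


First find equilibrium price:
112 - 1P = 7 + 2P
P* = 105/3 = 35
Then substitute into demand:
Q* = 112 - 1 * 35 = 77

77


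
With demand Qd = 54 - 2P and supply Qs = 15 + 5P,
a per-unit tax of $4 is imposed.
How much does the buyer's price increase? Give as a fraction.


With a per-unit tax, the buyer's price increase depends on relative slopes.
Supply slope: d = 5, Demand slope: b = 2
Buyer's price increase = d * tax / (b + d)
= 5 * 4 / (2 + 5)
= 20 / 7 = 20/7

20/7


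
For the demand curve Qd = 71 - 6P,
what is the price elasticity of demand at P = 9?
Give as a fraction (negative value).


dQ/dP = -6
At P = 9: Q = 71 - 6*9 = 17
E = (dQ/dP)(P/Q) = (-6)(9/17) = -54/17

-54/17


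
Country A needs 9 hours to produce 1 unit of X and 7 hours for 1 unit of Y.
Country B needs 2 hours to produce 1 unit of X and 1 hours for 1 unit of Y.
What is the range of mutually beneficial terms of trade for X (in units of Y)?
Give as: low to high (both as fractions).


Opportunity cost of X for Country A = hours_X / hours_Y = 9/7 = 9/7 units of Y
Opportunity cost of X for Country B = hours_X / hours_Y = 2/1 = 2 units of Y
Terms of trade must be between the two opportunity costs.
Range: 9/7 to 2

9/7 to 2


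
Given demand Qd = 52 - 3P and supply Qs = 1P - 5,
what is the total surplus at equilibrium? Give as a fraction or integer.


Find equilibrium: 52 - 3P = 1P - 5
52 + 5 = 4P
P* = 57/4 = 57/4
Q* = 1*57/4 - 5 = 37/4
Inverse demand: P = 52/3 - Q/3, so P_max = 52/3
Inverse supply: P = 5 + Q/1, so P_min = 5
CS = (1/2) * 37/4 * (52/3 - 57/4) = 1369/96
PS = (1/2) * 37/4 * (57/4 - 5) = 1369/32
TS = CS + PS = 1369/96 + 1369/32 = 1369/24

1369/24


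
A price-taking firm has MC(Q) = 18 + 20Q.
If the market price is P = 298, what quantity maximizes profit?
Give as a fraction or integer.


In perfect competition, profit is maximized where P = MC.
298 = 18 + 20Q
280 = 20Q
Q* = 280/20 = 14

14


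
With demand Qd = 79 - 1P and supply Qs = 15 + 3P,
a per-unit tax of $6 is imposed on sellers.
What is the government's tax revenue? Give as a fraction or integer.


With tax on sellers, new supply: Qs' = 15 + 3(P - 6)
= 3P - 3
New equilibrium quantity:
Q_new = 117/2
Tax revenue = tax * Q_new = 6 * 117/2 = 351

351


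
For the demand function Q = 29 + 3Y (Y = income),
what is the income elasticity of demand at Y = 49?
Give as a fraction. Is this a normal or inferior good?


dQ/dY = 3
At Y = 49: Q = 29 + 3*49 = 176
Ey = (dQ/dY)(Y/Q) = 3 * 49 / 176 = 147/176
Since Ey > 0, this is a normal good.

147/176 (normal good)


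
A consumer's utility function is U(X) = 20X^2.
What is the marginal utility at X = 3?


MU = dU/dX = 20*2*X^(2-1)
MU = 40*X^1
At X = 3:
MU = 40 * 3^1
MU = 40 * 3 = 120

120


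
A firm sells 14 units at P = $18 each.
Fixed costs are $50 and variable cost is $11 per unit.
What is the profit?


Total Revenue = P * Q = 18 * 14 = $252
Total Cost = FC + VC*Q = 50 + 11*14 = $204
Profit = TR - TC = 252 - 204 = $48

$48


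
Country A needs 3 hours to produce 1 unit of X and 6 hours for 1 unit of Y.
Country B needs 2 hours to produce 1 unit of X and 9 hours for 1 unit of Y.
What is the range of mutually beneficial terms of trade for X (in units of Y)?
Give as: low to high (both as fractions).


Opportunity cost of X for Country A = hours_X / hours_Y = 3/6 = 1/2 units of Y
Opportunity cost of X for Country B = hours_X / hours_Y = 2/9 = 2/9 units of Y
Terms of trade must be between the two opportunity costs.
Range: 2/9 to 1/2

2/9 to 1/2


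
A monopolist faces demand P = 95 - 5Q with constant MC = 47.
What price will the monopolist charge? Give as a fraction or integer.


MR = 95 - 10Q
Set MR = MC: 95 - 10Q = 47
Q* = 24/5
Substitute into demand:
P* = 95 - 5*24/5 = 71

71


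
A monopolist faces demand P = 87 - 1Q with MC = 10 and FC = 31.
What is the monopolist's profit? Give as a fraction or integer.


MR = MC: 87 - 2Q = 10
Q* = 77/2
P* = 87 - 1*77/2 = 97/2
Profit = (P* - MC)*Q* - FC
= (97/2 - 10)*77/2 - 31
= 77/2*77/2 - 31
= 5929/4 - 31 = 5805/4

5805/4


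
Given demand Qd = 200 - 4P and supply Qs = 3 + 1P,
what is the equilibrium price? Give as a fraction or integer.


At equilibrium, Qd = Qs.
200 - 4P = 3 + 1P
200 - 3 = 4P + 1P
197 = 5P
P* = 197/5 = 197/5

197/5


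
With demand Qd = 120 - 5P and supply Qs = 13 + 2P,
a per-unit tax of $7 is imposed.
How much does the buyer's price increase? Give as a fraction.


With a per-unit tax, the buyer's price increase depends on relative slopes.
Supply slope: d = 2, Demand slope: b = 5
Buyer's price increase = d * tax / (b + d)
= 2 * 7 / (5 + 2)
= 14 / 7 = 2

2


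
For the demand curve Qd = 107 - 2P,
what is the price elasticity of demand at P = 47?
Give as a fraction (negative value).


dQ/dP = -2
At P = 47: Q = 107 - 2*47 = 13
E = (dQ/dP)(P/Q) = (-2)(47/13) = -94/13

-94/13


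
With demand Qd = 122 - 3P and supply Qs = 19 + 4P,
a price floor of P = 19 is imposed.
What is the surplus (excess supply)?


At P = 19:
Qd = 122 - 3*19 = 65
Qs = 19 + 4*19 = 95
Surplus = Qs - Qd = 95 - 65 = 30

30


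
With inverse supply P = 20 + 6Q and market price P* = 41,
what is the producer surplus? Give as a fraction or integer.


Minimum supply price (at Q=0): P_min = 20
Quantity supplied at P* = 41:
Q* = (41 - 20)/6 = 7/2
PS = (1/2) * Q* * (P* - P_min)
PS = (1/2) * 7/2 * (41 - 20)
PS = (1/2) * 7/2 * 21 = 147/4

147/4


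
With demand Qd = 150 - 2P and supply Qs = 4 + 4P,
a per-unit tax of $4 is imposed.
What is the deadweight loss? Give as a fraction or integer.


Pre-tax equilibrium quantity: Q* = 304/3
Post-tax equilibrium quantity: Q_tax = 96
Reduction in quantity: Q* - Q_tax = 16/3
DWL = (1/2) * tax * (Q* - Q_tax)
DWL = (1/2) * 4 * 16/3 = 32/3

32/3


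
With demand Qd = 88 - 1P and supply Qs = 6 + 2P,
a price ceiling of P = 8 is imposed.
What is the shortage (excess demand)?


At P = 8:
Qd = 88 - 1*8 = 80
Qs = 6 + 2*8 = 22
Shortage = Qd - Qs = 80 - 22 = 58

58


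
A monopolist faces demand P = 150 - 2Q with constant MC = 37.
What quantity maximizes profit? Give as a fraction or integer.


TR = P*Q = (150 - 2Q)Q = 150Q - 2Q^2
MR = dTR/dQ = 150 - 4Q
Set MR = MC:
150 - 4Q = 37
113 = 4Q
Q* = 113/4 = 113/4

113/4


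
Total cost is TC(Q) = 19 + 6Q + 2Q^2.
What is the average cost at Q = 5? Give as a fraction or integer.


TC(5) = 19 + 6*5 + 2*5^2
TC(5) = 19 + 30 + 50 = 99
AC = TC/Q = 99/5 = 99/5

99/5


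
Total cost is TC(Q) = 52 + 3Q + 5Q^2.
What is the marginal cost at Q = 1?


MC = dTC/dQ = 3 + 2*5*Q
At Q = 1:
MC = 3 + 10*1
MC = 3 + 10 = 13

13


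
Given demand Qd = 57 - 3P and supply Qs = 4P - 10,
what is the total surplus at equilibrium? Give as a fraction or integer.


Find equilibrium: 57 - 3P = 4P - 10
57 + 10 = 7P
P* = 67/7 = 67/7
Q* = 4*67/7 - 10 = 198/7
Inverse demand: P = 19 - Q/3, so P_max = 19
Inverse supply: P = 5/2 + Q/4, so P_min = 5/2
CS = (1/2) * 198/7 * (19 - 67/7) = 6534/49
PS = (1/2) * 198/7 * (67/7 - 5/2) = 9801/98
TS = CS + PS = 6534/49 + 9801/98 = 3267/14

3267/14


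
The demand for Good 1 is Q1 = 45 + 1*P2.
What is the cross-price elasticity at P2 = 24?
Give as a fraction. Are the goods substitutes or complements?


dQ1/dP2 = 1
At P2 = 24: Q1 = 45 + 1*24 = 69
Exy = (dQ1/dP2)(P2/Q1) = 1 * 24 / 69 = 8/23
Since Exy > 0, the goods are substitutes.

8/23 (substitutes)


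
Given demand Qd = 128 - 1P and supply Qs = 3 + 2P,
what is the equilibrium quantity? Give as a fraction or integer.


First find equilibrium price:
128 - 1P = 3 + 2P
P* = 125/3 = 125/3
Then substitute into demand:
Q* = 128 - 1 * 125/3 = 259/3

259/3


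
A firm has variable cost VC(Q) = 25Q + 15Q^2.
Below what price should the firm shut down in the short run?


AVC(Q) = VC(Q)/Q = 25 + 15Q
AVC is increasing in Q, so minimum AVC is at Q -> 0+.
Min AVC = 25
The firm should shut down if P < 25.

25


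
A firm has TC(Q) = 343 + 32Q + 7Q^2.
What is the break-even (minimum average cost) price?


AC(Q) = 343/Q + 32 + 7Q
To minimize: dAC/dQ = -343/Q^2 + 7 = 0
Q^2 = 343/7 = 49
Q* = 7
Min AC = 343/7 + 32 + 7*7
Min AC = 49 + 32 + 49 = 130

130


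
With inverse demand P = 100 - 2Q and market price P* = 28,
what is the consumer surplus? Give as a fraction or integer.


Maximum willingness to pay (at Q=0): P_max = 100
Quantity demanded at P* = 28:
Q* = (100 - 28)/2 = 36
CS = (1/2) * Q* * (P_max - P*)
CS = (1/2) * 36 * (100 - 28)
CS = (1/2) * 36 * 72 = 1296

1296


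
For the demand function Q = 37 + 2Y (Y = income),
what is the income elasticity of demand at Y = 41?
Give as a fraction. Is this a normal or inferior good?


dQ/dY = 2
At Y = 41: Q = 37 + 2*41 = 119
Ey = (dQ/dY)(Y/Q) = 2 * 41 / 119 = 82/119
Since Ey > 0, this is a normal good.

82/119 (normal good)


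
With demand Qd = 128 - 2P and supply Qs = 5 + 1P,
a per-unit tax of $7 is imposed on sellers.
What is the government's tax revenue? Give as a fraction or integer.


With tax on sellers, new supply: Qs' = 5 + 1(P - 7)
= 1P - 2
New equilibrium quantity:
Q_new = 124/3
Tax revenue = tax * Q_new = 7 * 124/3 = 868/3

868/3


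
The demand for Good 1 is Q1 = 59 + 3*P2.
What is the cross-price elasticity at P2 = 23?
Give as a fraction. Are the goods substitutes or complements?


dQ1/dP2 = 3
At P2 = 23: Q1 = 59 + 3*23 = 128
Exy = (dQ1/dP2)(P2/Q1) = 3 * 23 / 128 = 69/128
Since Exy > 0, the goods are substitutes.

69/128 (substitutes)


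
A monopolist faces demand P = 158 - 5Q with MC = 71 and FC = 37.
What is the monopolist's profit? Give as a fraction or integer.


MR = MC: 158 - 10Q = 71
Q* = 87/10
P* = 158 - 5*87/10 = 229/2
Profit = (P* - MC)*Q* - FC
= (229/2 - 71)*87/10 - 37
= 87/2*87/10 - 37
= 7569/20 - 37 = 6829/20

6829/20


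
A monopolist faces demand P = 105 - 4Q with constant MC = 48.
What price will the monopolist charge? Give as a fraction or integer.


MR = 105 - 8Q
Set MR = MC: 105 - 8Q = 48
Q* = 57/8
Substitute into demand:
P* = 105 - 4*57/8 = 153/2

153/2


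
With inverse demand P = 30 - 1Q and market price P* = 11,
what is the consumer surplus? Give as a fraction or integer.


Maximum willingness to pay (at Q=0): P_max = 30
Quantity demanded at P* = 11:
Q* = (30 - 11)/1 = 19
CS = (1/2) * Q* * (P_max - P*)
CS = (1/2) * 19 * (30 - 11)
CS = (1/2) * 19 * 19 = 361/2

361/2


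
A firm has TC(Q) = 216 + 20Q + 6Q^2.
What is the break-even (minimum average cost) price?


AC(Q) = 216/Q + 20 + 6Q
To minimize: dAC/dQ = -216/Q^2 + 6 = 0
Q^2 = 216/6 = 36
Q* = 6
Min AC = 216/6 + 20 + 6*6
Min AC = 36 + 20 + 36 = 92

92


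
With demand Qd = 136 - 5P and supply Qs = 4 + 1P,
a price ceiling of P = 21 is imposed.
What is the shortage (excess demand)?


At P = 21:
Qd = 136 - 5*21 = 31
Qs = 4 + 1*21 = 25
Shortage = Qd - Qs = 31 - 25 = 6

6


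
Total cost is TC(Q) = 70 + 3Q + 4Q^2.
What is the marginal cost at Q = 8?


MC = dTC/dQ = 3 + 2*4*Q
At Q = 8:
MC = 3 + 8*8
MC = 3 + 64 = 67

67


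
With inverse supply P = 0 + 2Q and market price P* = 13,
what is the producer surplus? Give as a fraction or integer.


Minimum supply price (at Q=0): P_min = 0
Quantity supplied at P* = 13:
Q* = (13 - 0)/2 = 13/2
PS = (1/2) * Q* * (P* - P_min)
PS = (1/2) * 13/2 * (13 - 0)
PS = (1/2) * 13/2 * 13 = 169/4

169/4


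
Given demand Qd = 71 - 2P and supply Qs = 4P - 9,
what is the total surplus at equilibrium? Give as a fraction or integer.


Find equilibrium: 71 - 2P = 4P - 9
71 + 9 = 6P
P* = 80/6 = 40/3
Q* = 4*40/3 - 9 = 133/3
Inverse demand: P = 71/2 - Q/2, so P_max = 71/2
Inverse supply: P = 9/4 + Q/4, so P_min = 9/4
CS = (1/2) * 133/3 * (71/2 - 40/3) = 17689/36
PS = (1/2) * 133/3 * (40/3 - 9/4) = 17689/72
TS = CS + PS = 17689/36 + 17689/72 = 17689/24

17689/24


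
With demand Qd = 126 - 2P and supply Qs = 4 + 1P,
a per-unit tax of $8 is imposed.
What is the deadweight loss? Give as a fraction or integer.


Pre-tax equilibrium quantity: Q* = 134/3
Post-tax equilibrium quantity: Q_tax = 118/3
Reduction in quantity: Q* - Q_tax = 16/3
DWL = (1/2) * tax * (Q* - Q_tax)
DWL = (1/2) * 8 * 16/3 = 64/3

64/3


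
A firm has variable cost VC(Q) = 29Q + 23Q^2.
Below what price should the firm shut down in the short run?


AVC(Q) = VC(Q)/Q = 29 + 23Q
AVC is increasing in Q, so minimum AVC is at Q -> 0+.
Min AVC = 29
The firm should shut down if P < 29.

29


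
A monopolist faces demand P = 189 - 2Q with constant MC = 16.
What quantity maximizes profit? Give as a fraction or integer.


TR = P*Q = (189 - 2Q)Q = 189Q - 2Q^2
MR = dTR/dQ = 189 - 4Q
Set MR = MC:
189 - 4Q = 16
173 = 4Q
Q* = 173/4 = 173/4

173/4


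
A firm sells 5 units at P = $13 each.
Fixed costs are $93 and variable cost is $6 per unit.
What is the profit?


Total Revenue = P * Q = 13 * 5 = $65
Total Cost = FC + VC*Q = 93 + 6*5 = $123
Profit = TR - TC = 65 - 123 = $-58

$-58


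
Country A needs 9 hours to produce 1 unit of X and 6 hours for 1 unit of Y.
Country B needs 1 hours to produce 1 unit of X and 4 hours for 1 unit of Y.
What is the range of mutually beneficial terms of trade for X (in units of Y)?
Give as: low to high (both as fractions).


Opportunity cost of X for Country A = hours_X / hours_Y = 9/6 = 3/2 units of Y
Opportunity cost of X for Country B = hours_X / hours_Y = 1/4 = 1/4 units of Y
Terms of trade must be between the two opportunity costs.
Range: 1/4 to 3/2

1/4 to 3/2


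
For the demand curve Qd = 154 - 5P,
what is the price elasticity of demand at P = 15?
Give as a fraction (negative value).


dQ/dP = -5
At P = 15: Q = 154 - 5*15 = 79
E = (dQ/dP)(P/Q) = (-5)(15/79) = -75/79

-75/79


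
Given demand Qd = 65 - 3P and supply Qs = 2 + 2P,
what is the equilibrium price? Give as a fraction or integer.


At equilibrium, Qd = Qs.
65 - 3P = 2 + 2P
65 - 2 = 3P + 2P
63 = 5P
P* = 63/5 = 63/5

63/5


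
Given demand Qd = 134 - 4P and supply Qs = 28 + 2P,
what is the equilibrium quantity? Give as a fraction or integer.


First find equilibrium price:
134 - 4P = 28 + 2P
P* = 106/6 = 53/3
Then substitute into demand:
Q* = 134 - 4 * 53/3 = 190/3

190/3


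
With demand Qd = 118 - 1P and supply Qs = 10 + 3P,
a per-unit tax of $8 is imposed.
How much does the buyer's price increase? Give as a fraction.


With a per-unit tax, the buyer's price increase depends on relative slopes.
Supply slope: d = 3, Demand slope: b = 1
Buyer's price increase = d * tax / (b + d)
= 3 * 8 / (1 + 3)
= 24 / 4 = 6

6


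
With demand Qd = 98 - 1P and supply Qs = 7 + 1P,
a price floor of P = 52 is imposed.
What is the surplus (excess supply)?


At P = 52:
Qd = 98 - 1*52 = 46
Qs = 7 + 1*52 = 59
Surplus = Qs - Qd = 59 - 46 = 13

13


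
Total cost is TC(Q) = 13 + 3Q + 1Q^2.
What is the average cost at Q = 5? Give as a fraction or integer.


TC(5) = 13 + 3*5 + 1*5^2
TC(5) = 13 + 15 + 25 = 53
AC = TC/Q = 53/5 = 53/5

53/5


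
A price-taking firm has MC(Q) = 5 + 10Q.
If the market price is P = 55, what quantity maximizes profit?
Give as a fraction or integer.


In perfect competition, profit is maximized where P = MC.
55 = 5 + 10Q
50 = 10Q
Q* = 50/10 = 5

5


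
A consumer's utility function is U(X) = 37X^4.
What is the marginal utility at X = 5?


MU = dU/dX = 37*4*X^(4-1)
MU = 148*X^3
At X = 5:
MU = 148 * 5^3
MU = 148 * 125 = 18500

18500


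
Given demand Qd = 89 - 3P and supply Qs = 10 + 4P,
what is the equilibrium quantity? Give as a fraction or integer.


First find equilibrium price:
89 - 3P = 10 + 4P
P* = 79/7 = 79/7
Then substitute into demand:
Q* = 89 - 3 * 79/7 = 386/7

386/7


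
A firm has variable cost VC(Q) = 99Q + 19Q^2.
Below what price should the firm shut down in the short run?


AVC(Q) = VC(Q)/Q = 99 + 19Q
AVC is increasing in Q, so minimum AVC is at Q -> 0+.
Min AVC = 99
The firm should shut down if P < 99.

99


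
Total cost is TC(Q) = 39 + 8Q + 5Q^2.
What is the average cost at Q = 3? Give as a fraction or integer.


TC(3) = 39 + 8*3 + 5*3^2
TC(3) = 39 + 24 + 45 = 108
AC = TC/Q = 108/3 = 36

36


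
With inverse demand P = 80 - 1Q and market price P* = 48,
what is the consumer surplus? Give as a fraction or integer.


Maximum willingness to pay (at Q=0): P_max = 80
Quantity demanded at P* = 48:
Q* = (80 - 48)/1 = 32
CS = (1/2) * Q* * (P_max - P*)
CS = (1/2) * 32 * (80 - 48)
CS = (1/2) * 32 * 32 = 512

512


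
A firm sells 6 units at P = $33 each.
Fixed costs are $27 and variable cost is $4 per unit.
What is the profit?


Total Revenue = P * Q = 33 * 6 = $198
Total Cost = FC + VC*Q = 27 + 4*6 = $51
Profit = TR - TC = 198 - 51 = $147

$147


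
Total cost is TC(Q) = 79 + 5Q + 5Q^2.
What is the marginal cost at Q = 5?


MC = dTC/dQ = 5 + 2*5*Q
At Q = 5:
MC = 5 + 10*5
MC = 5 + 50 = 55

55


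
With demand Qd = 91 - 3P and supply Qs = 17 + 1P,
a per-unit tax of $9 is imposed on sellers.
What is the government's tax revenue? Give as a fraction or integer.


With tax on sellers, new supply: Qs' = 17 + 1(P - 9)
= 8 + 1P
New equilibrium quantity:
Q_new = 115/4
Tax revenue = tax * Q_new = 9 * 115/4 = 1035/4

1035/4


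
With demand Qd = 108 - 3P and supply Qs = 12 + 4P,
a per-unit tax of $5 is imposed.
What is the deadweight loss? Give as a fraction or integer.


Pre-tax equilibrium quantity: Q* = 468/7
Post-tax equilibrium quantity: Q_tax = 408/7
Reduction in quantity: Q* - Q_tax = 60/7
DWL = (1/2) * tax * (Q* - Q_tax)
DWL = (1/2) * 5 * 60/7 = 150/7

150/7


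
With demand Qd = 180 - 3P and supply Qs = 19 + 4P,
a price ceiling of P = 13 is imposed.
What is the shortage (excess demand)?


At P = 13:
Qd = 180 - 3*13 = 141
Qs = 19 + 4*13 = 71
Shortage = Qd - Qs = 141 - 71 = 70

70


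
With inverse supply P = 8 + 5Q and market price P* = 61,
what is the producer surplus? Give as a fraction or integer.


Minimum supply price (at Q=0): P_min = 8
Quantity supplied at P* = 61:
Q* = (61 - 8)/5 = 53/5
PS = (1/2) * Q* * (P* - P_min)
PS = (1/2) * 53/5 * (61 - 8)
PS = (1/2) * 53/5 * 53 = 2809/10

2809/10


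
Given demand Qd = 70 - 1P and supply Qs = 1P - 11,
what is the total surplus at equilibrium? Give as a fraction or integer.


Find equilibrium: 70 - 1P = 1P - 11
70 + 11 = 2P
P* = 81/2 = 81/2
Q* = 1*81/2 - 11 = 59/2
Inverse demand: P = 70 - Q/1, so P_max = 70
Inverse supply: P = 11 + Q/1, so P_min = 11
CS = (1/2) * 59/2 * (70 - 81/2) = 3481/8
PS = (1/2) * 59/2 * (81/2 - 11) = 3481/8
TS = CS + PS = 3481/8 + 3481/8 = 3481/4

3481/4


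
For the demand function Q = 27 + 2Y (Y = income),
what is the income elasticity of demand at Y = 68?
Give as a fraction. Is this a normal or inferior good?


dQ/dY = 2
At Y = 68: Q = 27 + 2*68 = 163
Ey = (dQ/dY)(Y/Q) = 2 * 68 / 163 = 136/163
Since Ey > 0, this is a normal good.

136/163 (normal good)


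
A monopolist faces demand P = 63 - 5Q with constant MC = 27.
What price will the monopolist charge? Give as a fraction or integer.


MR = 63 - 10Q
Set MR = MC: 63 - 10Q = 27
Q* = 18/5
Substitute into demand:
P* = 63 - 5*18/5 = 45

45


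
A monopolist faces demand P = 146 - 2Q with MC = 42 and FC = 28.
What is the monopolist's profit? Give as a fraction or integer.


MR = MC: 146 - 4Q = 42
Q* = 26
P* = 146 - 2*26 = 94
Profit = (P* - MC)*Q* - FC
= (94 - 42)*26 - 28
= 52*26 - 28
= 1352 - 28 = 1324

1324


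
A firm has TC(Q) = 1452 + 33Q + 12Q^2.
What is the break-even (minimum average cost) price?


AC(Q) = 1452/Q + 33 + 12Q
To minimize: dAC/dQ = -1452/Q^2 + 12 = 0
Q^2 = 1452/12 = 121
Q* = 11
Min AC = 1452/11 + 33 + 12*11
Min AC = 132 + 33 + 132 = 297

297


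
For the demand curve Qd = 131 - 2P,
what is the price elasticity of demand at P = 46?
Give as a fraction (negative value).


dQ/dP = -2
At P = 46: Q = 131 - 2*46 = 39
E = (dQ/dP)(P/Q) = (-2)(46/39) = -92/39

-92/39


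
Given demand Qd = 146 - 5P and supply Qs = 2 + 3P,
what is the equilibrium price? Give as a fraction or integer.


At equilibrium, Qd = Qs.
146 - 5P = 2 + 3P
146 - 2 = 5P + 3P
144 = 8P
P* = 144/8 = 18

18


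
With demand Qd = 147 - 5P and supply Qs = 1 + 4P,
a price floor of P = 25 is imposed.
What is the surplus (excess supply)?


At P = 25:
Qd = 147 - 5*25 = 22
Qs = 1 + 4*25 = 101
Surplus = Qs - Qd = 101 - 22 = 79

79


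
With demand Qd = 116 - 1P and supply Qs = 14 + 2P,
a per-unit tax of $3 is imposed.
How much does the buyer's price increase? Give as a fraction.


With a per-unit tax, the buyer's price increase depends on relative slopes.
Supply slope: d = 2, Demand slope: b = 1
Buyer's price increase = d * tax / (b + d)
= 2 * 3 / (1 + 2)
= 6 / 3 = 2

2


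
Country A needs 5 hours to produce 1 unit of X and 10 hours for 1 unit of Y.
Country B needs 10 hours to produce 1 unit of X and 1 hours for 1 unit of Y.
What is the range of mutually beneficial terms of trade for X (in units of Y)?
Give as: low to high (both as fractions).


Opportunity cost of X for Country A = hours_X / hours_Y = 5/10 = 1/2 units of Y
Opportunity cost of X for Country B = hours_X / hours_Y = 10/1 = 10 units of Y
Terms of trade must be between the two opportunity costs.
Range: 1/2 to 10

1/2 to 10


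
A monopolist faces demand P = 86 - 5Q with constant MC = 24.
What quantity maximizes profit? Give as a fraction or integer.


TR = P*Q = (86 - 5Q)Q = 86Q - 5Q^2
MR = dTR/dQ = 86 - 10Q
Set MR = MC:
86 - 10Q = 24
62 = 10Q
Q* = 62/10 = 31/5

31/5


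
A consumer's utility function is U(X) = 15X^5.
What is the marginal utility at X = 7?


MU = dU/dX = 15*5*X^(5-1)
MU = 75*X^4
At X = 7:
MU = 75 * 7^4
MU = 75 * 2401 = 180075

180075


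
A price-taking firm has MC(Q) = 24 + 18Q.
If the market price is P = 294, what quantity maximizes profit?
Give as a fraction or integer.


In perfect competition, profit is maximized where P = MC.
294 = 24 + 18Q
270 = 18Q
Q* = 270/18 = 15

15


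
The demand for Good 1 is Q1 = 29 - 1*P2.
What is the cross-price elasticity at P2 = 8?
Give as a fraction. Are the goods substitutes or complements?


dQ1/dP2 = -1
At P2 = 8: Q1 = 29 - 1*8 = 21
Exy = (dQ1/dP2)(P2/Q1) = -1 * 8 / 21 = -8/21
Since Exy < 0, the goods are complements.

-8/21 (complements)


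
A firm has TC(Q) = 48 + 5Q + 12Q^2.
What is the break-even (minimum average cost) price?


AC(Q) = 48/Q + 5 + 12Q
To minimize: dAC/dQ = -48/Q^2 + 12 = 0
Q^2 = 48/12 = 4
Q* = 2
Min AC = 48/2 + 5 + 12*2
Min AC = 24 + 5 + 24 = 53

53


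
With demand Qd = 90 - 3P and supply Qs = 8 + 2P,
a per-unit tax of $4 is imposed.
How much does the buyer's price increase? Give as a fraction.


With a per-unit tax, the buyer's price increase depends on relative slopes.
Supply slope: d = 2, Demand slope: b = 3
Buyer's price increase = d * tax / (b + d)
= 2 * 4 / (3 + 2)
= 8 / 5 = 8/5

8/5


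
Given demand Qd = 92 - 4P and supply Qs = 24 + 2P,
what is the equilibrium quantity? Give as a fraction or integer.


First find equilibrium price:
92 - 4P = 24 + 2P
P* = 68/6 = 34/3
Then substitute into demand:
Q* = 92 - 4 * 34/3 = 140/3

140/3


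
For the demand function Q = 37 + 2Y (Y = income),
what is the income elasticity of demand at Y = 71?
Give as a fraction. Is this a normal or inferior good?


dQ/dY = 2
At Y = 71: Q = 37 + 2*71 = 179
Ey = (dQ/dY)(Y/Q) = 2 * 71 / 179 = 142/179
Since Ey > 0, this is a normal good.

142/179 (normal good)


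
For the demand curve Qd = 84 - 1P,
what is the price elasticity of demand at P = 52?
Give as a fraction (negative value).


dQ/dP = -1
At P = 52: Q = 84 - 1*52 = 32
E = (dQ/dP)(P/Q) = (-1)(52/32) = -13/8

-13/8


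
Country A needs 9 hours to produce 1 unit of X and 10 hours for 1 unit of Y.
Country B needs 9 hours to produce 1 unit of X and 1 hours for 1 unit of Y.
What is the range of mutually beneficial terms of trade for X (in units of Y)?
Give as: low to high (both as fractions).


Opportunity cost of X for Country A = hours_X / hours_Y = 9/10 = 9/10 units of Y
Opportunity cost of X for Country B = hours_X / hours_Y = 9/1 = 9 units of Y
Terms of trade must be between the two opportunity costs.
Range: 9/10 to 9

9/10 to 9


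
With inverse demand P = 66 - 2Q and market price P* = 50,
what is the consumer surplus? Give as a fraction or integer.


Maximum willingness to pay (at Q=0): P_max = 66
Quantity demanded at P* = 50:
Q* = (66 - 50)/2 = 8
CS = (1/2) * Q* * (P_max - P*)
CS = (1/2) * 8 * (66 - 50)
CS = (1/2) * 8 * 16 = 64

64


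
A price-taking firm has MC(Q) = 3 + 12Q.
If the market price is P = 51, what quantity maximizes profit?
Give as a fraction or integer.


In perfect competition, profit is maximized where P = MC.
51 = 3 + 12Q
48 = 12Q
Q* = 48/12 = 4

4


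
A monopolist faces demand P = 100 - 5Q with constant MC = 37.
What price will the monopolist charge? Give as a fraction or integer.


MR = 100 - 10Q
Set MR = MC: 100 - 10Q = 37
Q* = 63/10
Substitute into demand:
P* = 100 - 5*63/10 = 137/2

137/2


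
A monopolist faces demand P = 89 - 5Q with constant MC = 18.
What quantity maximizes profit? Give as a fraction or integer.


TR = P*Q = (89 - 5Q)Q = 89Q - 5Q^2
MR = dTR/dQ = 89 - 10Q
Set MR = MC:
89 - 10Q = 18
71 = 10Q
Q* = 71/10 = 71/10

71/10


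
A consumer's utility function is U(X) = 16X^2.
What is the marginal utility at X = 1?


MU = dU/dX = 16*2*X^(2-1)
MU = 32*X^1
At X = 1:
MU = 32 * 1^1
MU = 32 * 1 = 32

32


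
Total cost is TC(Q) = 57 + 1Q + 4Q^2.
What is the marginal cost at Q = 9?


MC = dTC/dQ = 1 + 2*4*Q
At Q = 9:
MC = 1 + 8*9
MC = 1 + 72 = 73

73


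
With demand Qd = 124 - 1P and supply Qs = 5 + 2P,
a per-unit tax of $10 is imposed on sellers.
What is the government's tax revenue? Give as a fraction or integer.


With tax on sellers, new supply: Qs' = 5 + 2(P - 10)
= 2P - 15
New equilibrium quantity:
Q_new = 233/3
Tax revenue = tax * Q_new = 10 * 233/3 = 2330/3

2330/3


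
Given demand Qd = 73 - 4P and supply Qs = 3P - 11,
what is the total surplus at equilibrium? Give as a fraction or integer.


Find equilibrium: 73 - 4P = 3P - 11
73 + 11 = 7P
P* = 84/7 = 12
Q* = 3*12 - 11 = 25
Inverse demand: P = 73/4 - Q/4, so P_max = 73/4
Inverse supply: P = 11/3 + Q/3, so P_min = 11/3
CS = (1/2) * 25 * (73/4 - 12) = 625/8
PS = (1/2) * 25 * (12 - 11/3) = 625/6
TS = CS + PS = 625/8 + 625/6 = 4375/24

4375/24


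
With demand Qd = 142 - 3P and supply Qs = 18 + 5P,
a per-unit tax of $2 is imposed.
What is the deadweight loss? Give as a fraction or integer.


Pre-tax equilibrium quantity: Q* = 191/2
Post-tax equilibrium quantity: Q_tax = 367/4
Reduction in quantity: Q* - Q_tax = 15/4
DWL = (1/2) * tax * (Q* - Q_tax)
DWL = (1/2) * 2 * 15/4 = 15/4

15/4


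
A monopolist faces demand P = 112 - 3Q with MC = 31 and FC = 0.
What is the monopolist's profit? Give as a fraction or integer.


MR = MC: 112 - 6Q = 31
Q* = 27/2
P* = 112 - 3*27/2 = 143/2
Profit = (P* - MC)*Q* - FC
= (143/2 - 31)*27/2 - 0
= 81/2*27/2 - 0
= 2187/4 - 0 = 2187/4

2187/4


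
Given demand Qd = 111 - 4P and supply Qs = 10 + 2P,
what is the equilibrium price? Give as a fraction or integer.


At equilibrium, Qd = Qs.
111 - 4P = 10 + 2P
111 - 10 = 4P + 2P
101 = 6P
P* = 101/6 = 101/6

101/6


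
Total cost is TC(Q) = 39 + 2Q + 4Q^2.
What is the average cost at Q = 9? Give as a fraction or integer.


TC(9) = 39 + 2*9 + 4*9^2
TC(9) = 39 + 18 + 324 = 381
AC = TC/Q = 381/9 = 127/3

127/3


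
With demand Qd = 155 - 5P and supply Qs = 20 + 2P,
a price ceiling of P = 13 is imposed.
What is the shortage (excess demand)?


At P = 13:
Qd = 155 - 5*13 = 90
Qs = 20 + 2*13 = 46
Shortage = Qd - Qs = 90 - 46 = 44

44


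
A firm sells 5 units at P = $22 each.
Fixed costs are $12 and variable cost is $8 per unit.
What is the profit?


Total Revenue = P * Q = 22 * 5 = $110
Total Cost = FC + VC*Q = 12 + 8*5 = $52
Profit = TR - TC = 110 - 52 = $58

$58


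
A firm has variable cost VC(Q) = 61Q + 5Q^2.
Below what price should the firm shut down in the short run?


AVC(Q) = VC(Q)/Q = 61 + 5Q
AVC is increasing in Q, so minimum AVC is at Q -> 0+.
Min AVC = 61
The firm should shut down if P < 61.

61


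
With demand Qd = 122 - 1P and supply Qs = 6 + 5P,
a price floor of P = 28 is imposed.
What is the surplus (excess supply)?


At P = 28:
Qd = 122 - 1*28 = 94
Qs = 6 + 5*28 = 146
Surplus = Qs - Qd = 146 - 94 = 52

52


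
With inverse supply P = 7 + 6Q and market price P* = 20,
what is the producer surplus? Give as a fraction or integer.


Minimum supply price (at Q=0): P_min = 7
Quantity supplied at P* = 20:
Q* = (20 - 7)/6 = 13/6
PS = (1/2) * Q* * (P* - P_min)
PS = (1/2) * 13/6 * (20 - 7)
PS = (1/2) * 13/6 * 13 = 169/12

169/12


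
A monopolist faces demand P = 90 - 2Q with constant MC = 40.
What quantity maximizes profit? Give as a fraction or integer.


TR = P*Q = (90 - 2Q)Q = 90Q - 2Q^2
MR = dTR/dQ = 90 - 4Q
Set MR = MC:
90 - 4Q = 40
50 = 4Q
Q* = 50/4 = 25/2

25/2


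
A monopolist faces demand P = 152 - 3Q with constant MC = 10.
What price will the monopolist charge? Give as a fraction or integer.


MR = 152 - 6Q
Set MR = MC: 152 - 6Q = 10
Q* = 71/3
Substitute into demand:
P* = 152 - 3*71/3 = 81

81


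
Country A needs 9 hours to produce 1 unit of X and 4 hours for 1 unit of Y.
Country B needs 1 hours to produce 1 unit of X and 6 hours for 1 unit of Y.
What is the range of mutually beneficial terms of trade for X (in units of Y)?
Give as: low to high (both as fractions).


Opportunity cost of X for Country A = hours_X / hours_Y = 9/4 = 9/4 units of Y
Opportunity cost of X for Country B = hours_X / hours_Y = 1/6 = 1/6 units of Y
Terms of trade must be between the two opportunity costs.
Range: 1/6 to 9/4

1/6 to 9/4
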